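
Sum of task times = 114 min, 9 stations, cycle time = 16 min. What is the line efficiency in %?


Formula: Efficiency = Sum of Task Times / (N_stations * CT) * 100
Total station capacity = 9 stations * 16 min = 144 min
Efficiency = 114 / 144 * 100 = 79.2%

79.2%


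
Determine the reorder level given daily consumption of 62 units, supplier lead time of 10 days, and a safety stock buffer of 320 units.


Formula: ROP = (Daily Demand * Lead Time) + Safety Stock
Demand during lead time = 62 * 10 = 620 units
ROP = 620 + 320 = 940 units

940 units


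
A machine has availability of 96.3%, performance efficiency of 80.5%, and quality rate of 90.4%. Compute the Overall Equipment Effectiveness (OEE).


Formula: OEE = Availability * Performance * Quality / 10000
A * P = 96.3% * 80.5% / 100 = 77.52%
OEE = 77.52% * 90.4% / 100 = 70.1%

70.1%


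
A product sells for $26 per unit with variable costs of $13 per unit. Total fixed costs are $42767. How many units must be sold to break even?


Formula: BEQ = Fixed Costs / (Price - Variable Cost)
Contribution margin = $26 - $13 = $13/unit
BEQ = ceil($42767 / $13/unit) = ceil(3289.77) = 3290 units

3290 units


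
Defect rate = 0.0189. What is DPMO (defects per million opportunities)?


DPMO = defect_rate * 1000000 = 0.0189 * 1000000

18900


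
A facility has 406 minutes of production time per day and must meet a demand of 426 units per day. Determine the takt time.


Formula: Takt Time = Available Production Time / Customer Demand
Takt = 406 min/day / 426 units/day
Takt = 0.95 min/unit

0.95 min/unit


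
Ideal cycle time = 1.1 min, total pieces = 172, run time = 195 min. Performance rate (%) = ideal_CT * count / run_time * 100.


Formula: Performance = (Ideal CT * Total Count) / Run Time * 100
Ideal output time = 1.1 * 172 = 189.2 min
Performance = 189.2 / 195 * 100 = 97.0%

97.0%


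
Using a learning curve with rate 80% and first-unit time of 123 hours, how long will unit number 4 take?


Formula: T_n = T_1 * (learning_rate)^(log2(n)) where learning_rate = rate/100
Doublings = log2(4) = 2
T_n = 123 * 0.8^2
T_n = 123 * 0.64 = 78.7 hours

78.7 hours


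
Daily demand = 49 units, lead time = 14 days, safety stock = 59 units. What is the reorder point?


Formula: ROP = (Daily Demand * Lead Time) + Safety Stock
Demand during lead time = 49 * 14 = 686 units
ROP = 686 + 59 = 745 units

745 units


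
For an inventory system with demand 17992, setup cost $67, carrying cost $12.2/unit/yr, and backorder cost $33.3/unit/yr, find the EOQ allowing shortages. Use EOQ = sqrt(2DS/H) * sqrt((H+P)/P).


Formula: EOQ* = sqrt(2DS/H) * sqrt((H+P)/P)
Base EOQ = sqrt(2*17992*67/12.2) = 444.54 units
Correction = sqrt((12.2+33.3)/33.3) = 1.16892
EOQ* = 444.54 * 1.16892 = 519.6 units

519.6 units


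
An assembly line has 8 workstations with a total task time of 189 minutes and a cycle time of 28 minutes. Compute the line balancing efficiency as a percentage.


Formula: Efficiency = Sum of Task Times / (N_stations * CT) * 100
Total station capacity = 8 stations * 28 min = 224 min
Efficiency = 189 / 224 * 100 = 84.4%

84.4%


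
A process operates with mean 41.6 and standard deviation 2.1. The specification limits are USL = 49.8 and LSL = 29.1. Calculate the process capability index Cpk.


Cpu = (49.8 - 41.6) / (3 * 2.1) = 1.3
Cpl = (41.6 - 29.1) / (3 * 2.1) = 1.98
Cpk = min(1.3, 1.98) = 1.3

1.3


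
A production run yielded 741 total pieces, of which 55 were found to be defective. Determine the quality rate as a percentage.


Formula: Quality Rate = Good Pieces / Total Pieces * 100
Good pieces = 741 - 55 = 686
QR = 686 / 741 * 100 = 92.6%

92.6%


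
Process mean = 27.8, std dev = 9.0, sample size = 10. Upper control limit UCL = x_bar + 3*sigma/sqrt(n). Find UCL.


UCL = 27.8 + 3 * 9.0 / sqrt(10)

36.34


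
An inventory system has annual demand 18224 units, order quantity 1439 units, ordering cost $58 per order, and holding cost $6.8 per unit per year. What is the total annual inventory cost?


TC = 18224/1439 * 58 + 1439/2 * 6.8

$5627.13


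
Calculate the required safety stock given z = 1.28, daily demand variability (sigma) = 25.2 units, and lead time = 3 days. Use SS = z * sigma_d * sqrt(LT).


Formula: SS = z * sigma_d * sqrt(LT)
sqrt(LT) = sqrt(3) = 1.7321
SS = 1.28 * 25.2 * 1.7321
SS = 55.9 units

55.9 units


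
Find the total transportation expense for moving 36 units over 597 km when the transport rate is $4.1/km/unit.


TC = dist * cost * units = 597 * 4.1 * 36 = $88117.20

$88117.20


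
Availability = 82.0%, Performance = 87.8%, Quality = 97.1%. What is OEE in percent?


Formula: OEE = Availability * Performance * Quality / 10000
A * P = 82.0% * 87.8% / 100 = 72.0%
OEE = 72.0% * 97.1% / 100 = 69.9%

69.9%


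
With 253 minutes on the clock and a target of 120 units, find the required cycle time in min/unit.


Formula: CT = Available Time / Number of Units
CT = 253 min / 120 units
CT = 2.11 min/unit

2.11 min/unit


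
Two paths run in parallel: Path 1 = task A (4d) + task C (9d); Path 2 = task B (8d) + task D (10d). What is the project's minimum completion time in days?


Path 1 = 4 + 9 = 13 days
Path 2 = 8 + 10 = 18 days
Duration = max(13, 18) = 18 days

18 days


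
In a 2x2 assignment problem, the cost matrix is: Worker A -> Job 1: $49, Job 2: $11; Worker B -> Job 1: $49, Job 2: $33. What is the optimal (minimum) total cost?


Option 1: A->1 + B->2 = $49 + $33 = $82
Option 2: A->2 + B->1 = $11 + $49 = $60
Min cost = min($82, $60) = $60

$60


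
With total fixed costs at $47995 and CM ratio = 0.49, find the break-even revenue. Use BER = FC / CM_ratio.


Formula: BER = Fixed Costs / Contribution Margin Ratio
BER = $47995 / 0.49
BER = $97948.98 (to the nearest cent)

$97948.98


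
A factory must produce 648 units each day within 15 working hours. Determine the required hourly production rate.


Formula: Production Rate = Daily Demand / Available Hours
Rate = 648 units/day / 15 hours/day
Rate = 43.2 units/hour

43.2 units/hour


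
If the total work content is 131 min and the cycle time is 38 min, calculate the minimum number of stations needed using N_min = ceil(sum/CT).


Formula: N_min = ceil(Sum of Task Times / Cycle Time)
N_min = ceil(131 min / 38 min) = ceil(3.4474)
N_min = 4 stations

4


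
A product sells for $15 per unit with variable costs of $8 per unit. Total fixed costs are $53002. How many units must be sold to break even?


Formula: BEQ = Fixed Costs / (Price - Variable Cost)
Contribution margin = $15 - $8 = $7/unit
BEQ = ceil($53002 / $7/unit) = ceil(7571.71) = 7572 units

7572 units


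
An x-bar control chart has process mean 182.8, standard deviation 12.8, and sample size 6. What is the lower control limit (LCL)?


LCL = 182.8 - 3 * 12.8 / sqrt(6)

167.12


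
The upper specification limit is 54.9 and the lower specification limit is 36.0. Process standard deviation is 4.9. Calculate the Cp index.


Cp = (54.9 - 36.0) / (6 * 4.9)

0.64


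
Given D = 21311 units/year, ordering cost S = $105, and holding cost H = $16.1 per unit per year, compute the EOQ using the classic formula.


Formula: EOQ = sqrt(2 * D * S / H)
Numerator: 2 * 21311 * 105 = 4475310
2DS/H = 4475310 / 16.1 = 277969.6
EOQ = sqrt(277969.6) = 527.2 units

527.2 units


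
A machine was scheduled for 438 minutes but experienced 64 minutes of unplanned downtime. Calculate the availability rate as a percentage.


Formula: Availability = (Planned Time - Downtime) / Planned Time * 100
Uptime = 438 - 64 = 374 min
Availability = 374 / 438 * 100 = 85.4%

85.4%


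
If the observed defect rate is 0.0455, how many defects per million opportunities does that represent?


DPMO = defect_rate * 1000000 = 0.0455 * 1000000

45500


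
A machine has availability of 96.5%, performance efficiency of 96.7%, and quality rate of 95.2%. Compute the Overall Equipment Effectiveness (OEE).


Formula: OEE = Availability * Performance * Quality / 10000
A * P = 96.5% * 96.7% / 100 = 93.32%
OEE = 93.32% * 95.2% / 100 = 88.8%

88.8%


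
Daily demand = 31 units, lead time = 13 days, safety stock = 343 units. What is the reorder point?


Formula: ROP = (Daily Demand * Lead Time) + Safety Stock
Demand during lead time = 31 * 13 = 403 units
ROP = 403 + 343 = 746 units

746 units


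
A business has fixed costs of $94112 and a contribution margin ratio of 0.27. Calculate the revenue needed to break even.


Formula: BER = Fixed Costs / Contribution Margin Ratio
BER = $94112 / 0.27
BER = $348562.96 (to the nearest cent)

$348562.96


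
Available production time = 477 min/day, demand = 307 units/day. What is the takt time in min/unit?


Formula: Takt Time = Available Production Time / Customer Demand
Takt = 477 min/day / 307 units/day
Takt = 1.55 min/unit

1.55 min/unit


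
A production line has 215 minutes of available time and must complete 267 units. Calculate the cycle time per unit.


Formula: CT = Available Time / Number of Units
CT = 215 min / 267 units
CT = 0.81 min/unit

0.81 min/unit


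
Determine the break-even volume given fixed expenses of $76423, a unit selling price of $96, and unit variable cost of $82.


Formula: BEQ = Fixed Costs / (Price - Variable Cost)
Contribution margin = $96 - $82 = $14/unit
BEQ = ceil($76423 / $14/unit) = ceil(5458.79) = 5459 units

5459 units


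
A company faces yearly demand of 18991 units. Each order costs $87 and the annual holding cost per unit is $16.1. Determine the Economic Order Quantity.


Formula: EOQ = sqrt(2 * D * S / H)
Numerator: 2 * 18991 * 87 = 3304434
2DS/H = 3304434 / 16.1 = 205244.3
EOQ = sqrt(205244.3) = 453.0 units

453.0 units


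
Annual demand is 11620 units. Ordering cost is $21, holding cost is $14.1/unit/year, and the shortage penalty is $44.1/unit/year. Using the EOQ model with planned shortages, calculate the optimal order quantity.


Formula: EOQ* = sqrt(2DS/H) * sqrt((H+P)/P)
Base EOQ = sqrt(2*11620*21/14.1) = 186.05 units
Correction = sqrt((14.1+44.1)/44.1) = 1.14879
EOQ* = 186.05 * 1.14879 = 213.7 units

213.7 units


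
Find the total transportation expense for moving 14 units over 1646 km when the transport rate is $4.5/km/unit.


TC = dist * cost * units = 1646 * 4.5 * 14 = $103698.00

$103698.00


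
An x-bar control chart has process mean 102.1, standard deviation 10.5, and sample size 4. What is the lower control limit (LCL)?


LCL = 102.1 - 3 * 10.5 / sqrt(4)

86.35


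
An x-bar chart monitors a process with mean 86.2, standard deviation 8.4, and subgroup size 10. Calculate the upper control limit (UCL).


UCL = 86.2 + 3 * 8.4 / sqrt(10)

94.17


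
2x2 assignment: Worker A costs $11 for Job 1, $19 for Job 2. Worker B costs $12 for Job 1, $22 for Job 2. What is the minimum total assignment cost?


Option 1: A->1 + B->2 = $11 + $22 = $33
Option 2: A->2 + B->1 = $19 + $12 = $31
Min cost = min($33, $31) = $31

$31


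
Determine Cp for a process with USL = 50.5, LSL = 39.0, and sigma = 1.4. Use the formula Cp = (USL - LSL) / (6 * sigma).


Cp = (50.5 - 39.0) / (6 * 1.4)

1.37


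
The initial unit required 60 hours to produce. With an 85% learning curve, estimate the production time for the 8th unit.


Formula: T_n = T_1 * (learning_rate)^(log2(n)) where learning_rate = rate/100
Doublings = log2(8) = 3
T_n = 60 * 0.85^3
T_n = 60 * 0.6141 = 36.8 hours

36.8 hours


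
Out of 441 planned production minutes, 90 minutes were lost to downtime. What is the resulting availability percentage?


Formula: Availability = (Planned Time - Downtime) / Planned Time * 100
Uptime = 441 - 90 = 351 min
Availability = 351 / 441 * 100 = 79.6%

79.6%


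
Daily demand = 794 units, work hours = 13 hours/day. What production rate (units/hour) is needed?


Formula: Production Rate = Daily Demand / Available Hours
Rate = 794 units/day / 13 hours/day
Rate = 61.1 units/hour

61.1 units/hour


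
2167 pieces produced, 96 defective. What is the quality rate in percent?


Formula: Quality Rate = Good Pieces / Total Pieces * 100
Good pieces = 2167 - 96 = 2071
QR = 2071 / 2167 * 100 = 95.6%

95.6%


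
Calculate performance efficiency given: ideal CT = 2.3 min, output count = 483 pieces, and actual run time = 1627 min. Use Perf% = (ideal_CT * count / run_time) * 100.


Formula: Performance = (Ideal CT * Total Count) / Run Time * 100
Ideal output time = 2.3 * 483 = 1110.9 min
Performance = 1110.9 / 1627 * 100 = 68.3%

68.3%


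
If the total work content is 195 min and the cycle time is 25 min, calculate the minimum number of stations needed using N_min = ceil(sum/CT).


Formula: N_min = ceil(Sum of Task Times / Cycle Time)
N_min = ceil(195 min / 25 min) = ceil(7.8)
N_min = 8 stations

8


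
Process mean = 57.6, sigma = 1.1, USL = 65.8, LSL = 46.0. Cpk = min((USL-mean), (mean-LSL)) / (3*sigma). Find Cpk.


Cpu = (65.8 - 57.6) / (3 * 1.1) = 2.48
Cpl = (57.6 - 46.0) / (3 * 1.1) = 3.52
Cpk = min(2.48, 3.52) = 2.48

2.48


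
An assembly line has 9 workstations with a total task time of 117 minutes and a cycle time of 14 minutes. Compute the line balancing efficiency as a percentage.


Formula: Efficiency = Sum of Task Times / (N_stations * CT) * 100
Total station capacity = 9 stations * 14 min = 126 min
Efficiency = 117 / 126 * 100 = 92.9%

92.9%


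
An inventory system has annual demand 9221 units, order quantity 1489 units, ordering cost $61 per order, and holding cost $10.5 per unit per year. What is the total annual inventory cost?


TC = 9221/1489 * 61 + 1489/2 * 10.5

$8195.01


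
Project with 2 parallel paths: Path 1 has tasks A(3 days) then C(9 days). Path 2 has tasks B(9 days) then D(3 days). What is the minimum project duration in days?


Path 1 = 3 + 9 = 12 days
Path 2 = 9 + 3 = 12 days
Duration = max(12, 12) = 12 days

12 days


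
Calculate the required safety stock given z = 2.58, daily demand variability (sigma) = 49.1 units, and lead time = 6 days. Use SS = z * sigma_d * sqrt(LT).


Formula: SS = z * sigma_d * sqrt(LT)
sqrt(LT) = sqrt(6) = 2.4495
SS = 2.58 * 49.1 * 2.4495
SS = 310.3 units

310.3 units


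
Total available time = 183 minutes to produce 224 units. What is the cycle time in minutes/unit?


Formula: CT = Available Time / Number of Units
CT = 183 min / 224 units
CT = 0.82 min/unit

0.82 min/unit


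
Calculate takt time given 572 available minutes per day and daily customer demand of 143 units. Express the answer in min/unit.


Formula: Takt Time = Available Production Time / Customer Demand
Takt = 572 min/day / 143 units/day
Takt = 4.0 min/unit

4.0 min/unit


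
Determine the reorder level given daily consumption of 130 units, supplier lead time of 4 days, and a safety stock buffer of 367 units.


Formula: ROP = (Daily Demand * Lead Time) + Safety Stock
Demand during lead time = 130 * 4 = 520 units
ROP = 520 + 367 = 887 units

887 units


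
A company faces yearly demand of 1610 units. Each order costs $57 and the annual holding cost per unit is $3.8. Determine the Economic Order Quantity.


Formula: EOQ = sqrt(2 * D * S / H)
Numerator: 2 * 1610 * 57 = 183540
2DS/H = 183540 / 3.8 = 48300.0
EOQ = sqrt(48300.0) = 219.8 units

219.8 units


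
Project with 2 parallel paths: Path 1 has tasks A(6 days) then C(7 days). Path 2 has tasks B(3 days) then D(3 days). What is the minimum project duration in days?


Path 1 = 6 + 7 = 13 days
Path 2 = 3 + 3 = 6 days
Duration = max(13, 6) = 13 days

13 days


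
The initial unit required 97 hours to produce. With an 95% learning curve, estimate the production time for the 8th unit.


Formula: T_n = T_1 * (learning_rate)^(log2(n)) where learning_rate = rate/100
Doublings = log2(8) = 3
T_n = 97 * 0.95^3
T_n = 97 * 0.8574 = 83.2 hours

83.2 hours


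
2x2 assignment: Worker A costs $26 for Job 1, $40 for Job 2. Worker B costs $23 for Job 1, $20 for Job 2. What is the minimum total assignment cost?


Option 1: A->1 + B->2 = $26 + $20 = $46
Option 2: A->2 + B->1 = $40 + $23 = $63
Min cost = min($46, $63) = $46

$46


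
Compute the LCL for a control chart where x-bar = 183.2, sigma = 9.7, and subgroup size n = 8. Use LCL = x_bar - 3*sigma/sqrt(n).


LCL = 183.2 - 3 * 9.7 / sqrt(8)

172.91


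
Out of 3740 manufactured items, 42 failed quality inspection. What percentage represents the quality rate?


Formula: Quality Rate = Good Pieces / Total Pieces * 100
Good pieces = 3740 - 42 = 3698
QR = 3698 / 3740 * 100 = 98.9%

98.9%


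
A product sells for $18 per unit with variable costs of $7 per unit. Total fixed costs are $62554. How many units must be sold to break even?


Formula: BEQ = Fixed Costs / (Price - Variable Cost)
Contribution margin = $18 - $7 = $11/unit
BEQ = ceil($62554 / $11/unit) = ceil(5686.73) = 5687 units

5687 units


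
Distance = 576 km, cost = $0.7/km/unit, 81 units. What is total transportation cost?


TC = dist * cost * units = 576 * 0.7 * 81 = $32659.20

$32659.20


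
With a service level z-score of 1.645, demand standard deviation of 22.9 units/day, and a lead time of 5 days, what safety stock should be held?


Formula: SS = z * sigma_d * sqrt(LT)
sqrt(LT) = sqrt(5) = 2.2361
SS = 1.645 * 22.9 * 2.2361
SS = 84.2 units

84.2 units


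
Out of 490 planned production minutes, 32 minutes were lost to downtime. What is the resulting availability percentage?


Formula: Availability = (Planned Time - Downtime) / Planned Time * 100
Uptime = 490 - 32 = 458 min
Availability = 458 / 490 * 100 = 93.5%

93.5%


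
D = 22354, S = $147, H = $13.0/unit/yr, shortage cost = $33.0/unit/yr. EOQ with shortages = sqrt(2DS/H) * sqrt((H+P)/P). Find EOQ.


Formula: EOQ* = sqrt(2DS/H) * sqrt((H+P)/P)
Base EOQ = sqrt(2*22354*147/13.0) = 711.02 units
Correction = sqrt((13.0+33.0)/33.0) = 1.18065
EOQ* = 711.02 * 1.18065 = 839.5 units

839.5 units


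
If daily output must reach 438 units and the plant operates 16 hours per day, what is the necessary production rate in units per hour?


Formula: Production Rate = Daily Demand / Available Hours
Rate = 438 units/day / 16 hours/day
Rate = 27.4 units/hour

27.4 units/hour


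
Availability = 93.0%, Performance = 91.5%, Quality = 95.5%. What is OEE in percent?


Formula: OEE = Availability * Performance * Quality / 10000
A * P = 93.0% * 91.5% / 100 = 85.1%
OEE = 85.1% * 95.5% / 100 = 81.3%

81.3%


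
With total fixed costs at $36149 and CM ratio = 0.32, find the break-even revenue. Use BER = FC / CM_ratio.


Formula: BER = Fixed Costs / Contribution Margin Ratio
BER = $36149 / 0.32
BER = $112965.63 (to the nearest cent)

$112965.63


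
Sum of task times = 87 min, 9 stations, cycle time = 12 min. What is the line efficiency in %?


Formula: Efficiency = Sum of Task Times / (N_stations * CT) * 100
Total station capacity = 9 stations * 12 min = 108 min
Efficiency = 87 / 108 * 100 = 80.6%

80.6%


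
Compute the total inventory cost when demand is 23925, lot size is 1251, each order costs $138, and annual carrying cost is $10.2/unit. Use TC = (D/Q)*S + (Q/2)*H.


TC = 23925/1251 * 138 + 1251/2 * 10.2

$9019.31


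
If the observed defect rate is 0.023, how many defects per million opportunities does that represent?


DPMO = defect_rate * 1000000 = 0.023 * 1000000

23000


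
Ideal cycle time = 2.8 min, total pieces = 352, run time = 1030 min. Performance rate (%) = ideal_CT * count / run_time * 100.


Formula: Performance = (Ideal CT * Total Count) / Run Time * 100
Ideal output time = 2.8 * 352 = 985.6 min
Performance = 985.6 / 1030 * 100 = 95.7%

95.7%


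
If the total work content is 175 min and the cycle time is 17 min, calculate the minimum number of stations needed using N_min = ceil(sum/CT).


Formula: N_min = ceil(Sum of Task Times / Cycle Time)
N_min = ceil(175 min / 17 min) = ceil(10.2941)
N_min = 11 stations

11


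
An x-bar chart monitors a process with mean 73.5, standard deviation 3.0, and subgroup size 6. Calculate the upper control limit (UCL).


UCL = 73.5 + 3 * 3.0 / sqrt(6)

77.17


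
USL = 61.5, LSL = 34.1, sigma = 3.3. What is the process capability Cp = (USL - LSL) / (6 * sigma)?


Cp = (61.5 - 34.1) / (6 * 3.3)

1.38


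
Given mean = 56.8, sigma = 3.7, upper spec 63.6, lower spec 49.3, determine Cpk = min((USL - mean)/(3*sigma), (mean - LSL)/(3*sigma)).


Cpu = (63.6 - 56.8) / (3 * 3.7) = 0.61
Cpl = (56.8 - 49.3) / (3 * 3.7) = 0.68
Cpk = min(0.61, 0.68) = 0.61

0.61


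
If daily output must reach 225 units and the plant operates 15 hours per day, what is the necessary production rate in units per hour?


Formula: Production Rate = Daily Demand / Available Hours
Rate = 225 units/day / 15 hours/day
Rate = 15.0 units/hour

15.0 units/hour


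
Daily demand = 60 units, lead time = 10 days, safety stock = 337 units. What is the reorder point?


Formula: ROP = (Daily Demand * Lead Time) + Safety Stock
Demand during lead time = 60 * 10 = 600 units
ROP = 600 + 337 = 937 units

937 units


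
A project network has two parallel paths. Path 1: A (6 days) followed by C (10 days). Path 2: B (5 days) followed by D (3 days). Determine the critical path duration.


Path 1 = 6 + 10 = 16 days
Path 2 = 5 + 3 = 8 days
Duration = max(16, 8) = 16 days

16 days


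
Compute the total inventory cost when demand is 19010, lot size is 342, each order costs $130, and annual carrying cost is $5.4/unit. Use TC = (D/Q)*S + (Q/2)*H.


TC = 19010/342 * 130 + 342/2 * 5.4

$8149.42


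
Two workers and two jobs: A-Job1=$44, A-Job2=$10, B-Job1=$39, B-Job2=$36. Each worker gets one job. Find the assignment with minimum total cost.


Option 1: A->1 + B->2 = $44 + $36 = $80
Option 2: A->2 + B->1 = $10 + $39 = $49
Min cost = min($80, $49) = $49

$49


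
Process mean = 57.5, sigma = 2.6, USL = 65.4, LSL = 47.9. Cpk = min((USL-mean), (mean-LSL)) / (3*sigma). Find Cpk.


Cpu = (65.4 - 57.5) / (3 * 2.6) = 1.01
Cpl = (57.5 - 47.9) / (3 * 2.6) = 1.23
Cpk = min(1.01, 1.23) = 1.01

1.01


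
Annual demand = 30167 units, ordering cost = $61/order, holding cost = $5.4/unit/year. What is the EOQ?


Formula: EOQ = sqrt(2 * D * S / H)
Numerator: 2 * 30167 * 61 = 3680374
2DS/H = 3680374 / 5.4 = 681550.7
EOQ = sqrt(681550.7) = 825.6 units

825.6 units


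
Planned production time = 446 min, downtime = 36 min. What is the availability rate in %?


Formula: Availability = (Planned Time - Downtime) / Planned Time * 100
Uptime = 446 - 36 = 410 min
Availability = 410 / 446 * 100 = 91.9%

91.9%


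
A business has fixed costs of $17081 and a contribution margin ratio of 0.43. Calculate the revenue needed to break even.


Formula: BER = Fixed Costs / Contribution Margin Ratio
BER = $17081 / 0.43
BER = $39723.26 (to the nearest cent)

$39723.26


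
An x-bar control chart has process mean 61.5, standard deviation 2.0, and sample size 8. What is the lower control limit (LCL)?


LCL = 61.5 - 3 * 2.0 / sqrt(8)

59.38


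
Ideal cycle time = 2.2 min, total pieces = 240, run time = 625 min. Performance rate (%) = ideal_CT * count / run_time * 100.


Formula: Performance = (Ideal CT * Total Count) / Run Time * 100
Ideal output time = 2.2 * 240 = 528.0 min
Performance = 528.0 / 625 * 100 = 84.5%

84.5%


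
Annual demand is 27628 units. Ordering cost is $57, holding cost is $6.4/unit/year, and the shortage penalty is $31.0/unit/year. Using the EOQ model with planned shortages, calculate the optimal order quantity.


Formula: EOQ* = sqrt(2DS/H) * sqrt((H+P)/P)
Base EOQ = sqrt(2*27628*57/6.4) = 701.52 units
Correction = sqrt((6.4+31.0)/31.0) = 1.09839
EOQ* = 701.52 * 1.09839 = 770.5 units

770.5 units


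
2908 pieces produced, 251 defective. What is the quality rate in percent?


Formula: Quality Rate = Good Pieces / Total Pieces * 100
Good pieces = 2908 - 251 = 2657
QR = 2657 / 2908 * 100 = 91.4%

91.4%


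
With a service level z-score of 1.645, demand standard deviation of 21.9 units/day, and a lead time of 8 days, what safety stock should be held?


Formula: SS = z * sigma_d * sqrt(LT)
sqrt(LT) = sqrt(8) = 2.8284
SS = 1.645 * 21.9 * 2.8284
SS = 101.9 units

101.9 units


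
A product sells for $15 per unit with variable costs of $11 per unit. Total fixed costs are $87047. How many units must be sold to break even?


Formula: BEQ = Fixed Costs / (Price - Variable Cost)
Contribution margin = $15 - $11 = $4/unit
BEQ = ceil($87047 / $4/unit) = ceil(21761.75) = 21762 units

21762 units


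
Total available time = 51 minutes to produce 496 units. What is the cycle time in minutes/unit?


Formula: CT = Available Time / Number of Units
CT = 51 min / 496 units
CT = 0.1 min/unit

0.1 min/unit


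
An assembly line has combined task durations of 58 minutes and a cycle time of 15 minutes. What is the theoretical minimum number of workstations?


Formula: N_min = ceil(Sum of Task Times / Cycle Time)
N_min = ceil(58 min / 15 min) = ceil(3.8667)
N_min = 4 stations

4


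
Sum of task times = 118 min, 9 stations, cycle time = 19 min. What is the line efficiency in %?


Formula: Efficiency = Sum of Task Times / (N_stations * CT) * 100
Total station capacity = 9 stations * 19 min = 171 min
Efficiency = 118 / 171 * 100 = 69.0%

69.0%


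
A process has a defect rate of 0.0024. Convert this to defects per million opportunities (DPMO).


DPMO = defect_rate * 1000000 = 0.0024 * 1000000

2400


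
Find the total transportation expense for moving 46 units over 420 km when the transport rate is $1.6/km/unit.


TC = dist * cost * units = 420 * 1.6 * 46 = $30912.00

$30912.00


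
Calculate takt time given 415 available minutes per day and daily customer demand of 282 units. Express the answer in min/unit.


Formula: Takt Time = Available Production Time / Customer Demand
Takt = 415 min/day / 282 units/day
Takt = 1.47 min/unit

1.47 min/unit


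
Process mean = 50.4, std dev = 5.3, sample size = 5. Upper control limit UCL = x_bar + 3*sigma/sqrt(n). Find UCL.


UCL = 50.4 + 3 * 5.3 / sqrt(5)

57.51


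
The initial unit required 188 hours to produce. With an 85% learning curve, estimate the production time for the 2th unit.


Formula: T_n = T_1 * (learning_rate)^(log2(n)) where learning_rate = rate/100
Doublings = log2(2) = 1
T_n = 188 * 0.85^1
T_n = 188 * 0.85 = 159.8 hours

159.8 hours


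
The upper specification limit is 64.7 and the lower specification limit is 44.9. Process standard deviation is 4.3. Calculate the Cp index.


Cp = (64.7 - 44.9) / (6 * 4.3)

0.77


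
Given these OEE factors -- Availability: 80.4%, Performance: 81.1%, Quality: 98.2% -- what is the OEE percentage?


Formula: OEE = Availability * Performance * Quality / 10000
A * P = 80.4% * 81.1% / 100 = 65.2%
OEE = 65.2% * 98.2% / 100 = 64.0%

64.0%


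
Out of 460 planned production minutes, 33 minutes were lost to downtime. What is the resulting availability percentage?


Formula: Availability = (Planned Time - Downtime) / Planned Time * 100
Uptime = 460 - 33 = 427 min
Availability = 427 / 460 * 100 = 92.8%

92.8%


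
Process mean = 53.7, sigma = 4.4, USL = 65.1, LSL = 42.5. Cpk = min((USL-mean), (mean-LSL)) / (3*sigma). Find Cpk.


Cpu = (65.1 - 53.7) / (3 * 4.4) = 0.86
Cpl = (53.7 - 42.5) / (3 * 4.4) = 0.85
Cpk = min(0.86, 0.85) = 0.85

0.85


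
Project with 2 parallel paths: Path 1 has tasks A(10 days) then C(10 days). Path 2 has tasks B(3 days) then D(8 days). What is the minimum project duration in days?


Path 1 = 10 + 10 = 20 days
Path 2 = 3 + 8 = 11 days
Duration = max(20, 11) = 20 days

20 days


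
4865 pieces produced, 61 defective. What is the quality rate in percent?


Formula: Quality Rate = Good Pieces / Total Pieces * 100
Good pieces = 4865 - 61 = 4804
QR = 4804 / 4865 * 100 = 98.7%

98.7%


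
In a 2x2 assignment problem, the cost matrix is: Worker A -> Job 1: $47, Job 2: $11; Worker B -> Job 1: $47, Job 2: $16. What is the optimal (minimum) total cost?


Option 1: A->1 + B->2 = $47 + $16 = $63
Option 2: A->2 + B->1 = $11 + $47 = $58
Min cost = min($63, $58) = $58

$58


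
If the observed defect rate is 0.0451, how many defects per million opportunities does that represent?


DPMO = defect_rate * 1000000 = 0.0451 * 1000000

45100


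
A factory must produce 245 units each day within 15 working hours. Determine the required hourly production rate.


Formula: Production Rate = Daily Demand / Available Hours
Rate = 245 units/day / 15 hours/day
Rate = 16.3 units/hour

16.3 units/hour


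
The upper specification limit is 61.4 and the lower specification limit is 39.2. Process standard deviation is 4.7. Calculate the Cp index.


Cp = (61.4 - 39.2) / (6 * 4.7)

0.79


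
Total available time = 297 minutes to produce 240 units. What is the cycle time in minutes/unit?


Formula: CT = Available Time / Number of Units
CT = 297 min / 240 units
CT = 1.24 min/unit

1.24 min/unit


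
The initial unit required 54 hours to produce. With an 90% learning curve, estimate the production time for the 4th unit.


Formula: T_n = T_1 * (learning_rate)^(log2(n)) where learning_rate = rate/100
Doublings = log2(4) = 2
T_n = 54 * 0.9^2
T_n = 54 * 0.81 = 43.7 hours

43.7 hours


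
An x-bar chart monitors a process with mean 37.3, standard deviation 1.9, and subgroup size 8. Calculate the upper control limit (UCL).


UCL = 37.3 + 3 * 1.9 / sqrt(8)

39.32


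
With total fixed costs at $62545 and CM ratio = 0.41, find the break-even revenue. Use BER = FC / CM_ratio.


Formula: BER = Fixed Costs / Contribution Margin Ratio
BER = $62545 / 0.41
BER = $152548.78 (to the nearest cent)

$152548.78


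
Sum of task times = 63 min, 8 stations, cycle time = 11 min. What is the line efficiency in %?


Formula: Efficiency = Sum of Task Times / (N_stations * CT) * 100
Total station capacity = 8 stations * 11 min = 88 min
Efficiency = 63 / 88 * 100 = 71.6%

71.6%


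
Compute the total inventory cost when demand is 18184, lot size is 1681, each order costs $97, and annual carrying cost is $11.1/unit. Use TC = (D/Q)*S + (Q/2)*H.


TC = 18184/1681 * 97 + 1681/2 * 11.1

$10378.83


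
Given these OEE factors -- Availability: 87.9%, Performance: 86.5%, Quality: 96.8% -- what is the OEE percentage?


Formula: OEE = Availability * Performance * Quality / 10000
A * P = 87.9% * 86.5% / 100 = 76.03%
OEE = 76.03% * 96.8% / 100 = 73.6%

73.6%


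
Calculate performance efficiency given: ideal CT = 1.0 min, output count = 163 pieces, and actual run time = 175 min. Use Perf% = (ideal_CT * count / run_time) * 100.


Formula: Performance = (Ideal CT * Total Count) / Run Time * 100
Ideal output time = 1.0 * 163 = 163.0 min
Performance = 163.0 / 175 * 100 = 93.1%

93.1%


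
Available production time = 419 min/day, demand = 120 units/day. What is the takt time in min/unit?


Formula: Takt Time = Available Production Time / Customer Demand
Takt = 419 min/day / 120 units/day
Takt = 3.49 min/unit

3.49 min/unit


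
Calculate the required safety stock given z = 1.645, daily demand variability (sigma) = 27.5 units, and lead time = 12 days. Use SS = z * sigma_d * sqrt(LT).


Formula: SS = z * sigma_d * sqrt(LT)
sqrt(LT) = sqrt(12) = 3.4641
SS = 1.645 * 27.5 * 3.4641
SS = 156.7 units

156.7 units


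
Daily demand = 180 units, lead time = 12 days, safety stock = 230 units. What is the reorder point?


Formula: ROP = (Daily Demand * Lead Time) + Safety Stock
Demand during lead time = 180 * 12 = 2160 units
ROP = 2160 + 230 = 2390 units

2390 units


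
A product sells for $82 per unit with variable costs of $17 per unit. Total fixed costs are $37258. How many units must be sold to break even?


Formula: BEQ = Fixed Costs / (Price - Variable Cost)
Contribution margin = $82 - $17 = $65/unit
BEQ = ceil($37258 / $65/unit) = ceil(573.2) = 574 units

574 units


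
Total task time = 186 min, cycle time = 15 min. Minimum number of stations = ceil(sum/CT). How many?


Formula: N_min = ceil(Sum of Task Times / Cycle Time)
N_min = ceil(186 min / 15 min) = ceil(12.4)
N_min = 13 stations

13


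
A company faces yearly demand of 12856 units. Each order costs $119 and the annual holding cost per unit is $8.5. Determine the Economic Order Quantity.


Formula: EOQ = sqrt(2 * D * S / H)
Numerator: 2 * 12856 * 119 = 3059728
2DS/H = 3059728 / 8.5 = 359968.0
EOQ = sqrt(359968.0) = 600.0 units

600.0 units


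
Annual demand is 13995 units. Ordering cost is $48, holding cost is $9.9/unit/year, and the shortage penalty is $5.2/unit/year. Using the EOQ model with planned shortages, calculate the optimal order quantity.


Formula: EOQ* = sqrt(2DS/H) * sqrt((H+P)/P)
Base EOQ = sqrt(2*13995*48/9.9) = 368.39 units
Correction = sqrt((9.9+5.2)/5.2) = 1.70407
EOQ* = 368.39 * 1.70407 = 627.8 units

627.8 units


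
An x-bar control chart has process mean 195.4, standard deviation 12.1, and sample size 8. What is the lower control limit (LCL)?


LCL = 195.4 - 3 * 12.1 / sqrt(8)

182.57


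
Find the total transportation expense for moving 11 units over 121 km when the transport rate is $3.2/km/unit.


TC = dist * cost * units = 121 * 3.2 * 11 = $4259.20

$4259.20


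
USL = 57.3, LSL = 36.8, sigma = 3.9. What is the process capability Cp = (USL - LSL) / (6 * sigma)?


Cp = (57.3 - 36.8) / (6 * 3.9)

0.88


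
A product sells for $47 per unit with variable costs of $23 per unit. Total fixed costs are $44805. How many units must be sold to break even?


Formula: BEQ = Fixed Costs / (Price - Variable Cost)
Contribution margin = $47 - $23 = $24/unit
BEQ = ceil($44805 / $24/unit) = ceil(1866.88) = 1867 units

1867 units


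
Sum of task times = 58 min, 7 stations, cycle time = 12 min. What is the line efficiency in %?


Formula: Efficiency = Sum of Task Times / (N_stations * CT) * 100
Total station capacity = 7 stations * 12 min = 84 min
Efficiency = 58 / 84 * 100 = 69.0%

69.0%


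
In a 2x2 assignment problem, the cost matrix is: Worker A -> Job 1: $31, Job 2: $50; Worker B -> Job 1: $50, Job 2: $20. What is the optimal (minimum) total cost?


Option 1: A->1 + B->2 = $31 + $20 = $51
Option 2: A->2 + B->1 = $50 + $50 = $100
Min cost = min($51, $100) = $51

$51


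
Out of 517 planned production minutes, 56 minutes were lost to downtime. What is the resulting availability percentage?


Formula: Availability = (Planned Time - Downtime) / Planned Time * 100
Uptime = 517 - 56 = 461 min
Availability = 461 / 517 * 100 = 89.2%

89.2%


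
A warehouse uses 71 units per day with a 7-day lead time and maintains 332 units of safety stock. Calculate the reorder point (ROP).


Formula: ROP = (Daily Demand * Lead Time) + Safety Stock
Demand during lead time = 71 * 7 = 497 units
ROP = 497 + 332 = 829 units

829 units


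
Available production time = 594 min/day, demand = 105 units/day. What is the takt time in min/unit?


Formula: Takt Time = Available Production Time / Customer Demand
Takt = 594 min/day / 105 units/day
Takt = 5.66 min/unit

5.66 min/unit


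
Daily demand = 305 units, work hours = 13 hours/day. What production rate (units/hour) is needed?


Formula: Production Rate = Daily Demand / Available Hours
Rate = 305 units/day / 13 hours/day
Rate = 23.5 units/hour

23.5 units/hour


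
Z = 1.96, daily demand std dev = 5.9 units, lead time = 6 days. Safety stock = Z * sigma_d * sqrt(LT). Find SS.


Formula: SS = z * sigma_d * sqrt(LT)
sqrt(LT) = sqrt(6) = 2.4495
SS = 1.96 * 5.9 * 2.4495
SS = 28.3 units

28.3 units


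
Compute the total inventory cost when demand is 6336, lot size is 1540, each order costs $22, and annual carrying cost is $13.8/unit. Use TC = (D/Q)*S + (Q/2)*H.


TC = 6336/1540 * 22 + 1540/2 * 13.8

$10716.51


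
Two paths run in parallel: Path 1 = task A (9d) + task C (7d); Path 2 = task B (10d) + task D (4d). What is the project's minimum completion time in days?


Path 1 = 9 + 7 = 16 days
Path 2 = 10 + 4 = 14 days
Duration = max(16, 14) = 16 days

16 days


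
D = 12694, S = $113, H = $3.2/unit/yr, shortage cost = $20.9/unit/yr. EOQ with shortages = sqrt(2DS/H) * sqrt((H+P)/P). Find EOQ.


Formula: EOQ* = sqrt(2DS/H) * sqrt((H+P)/P)
Base EOQ = sqrt(2*12694*113/3.2) = 946.84 units
Correction = sqrt((3.2+20.9)/20.9) = 1.07383
EOQ* = 946.84 * 1.07383 = 1016.7 units

1016.7 units


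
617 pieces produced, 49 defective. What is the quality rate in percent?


Formula: Quality Rate = Good Pieces / Total Pieces * 100
Good pieces = 617 - 49 = 568
QR = 568 / 617 * 100 = 92.1%

92.1%


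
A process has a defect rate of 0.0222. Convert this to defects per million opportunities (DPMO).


DPMO = defect_rate * 1000000 = 0.0222 * 1000000

22200


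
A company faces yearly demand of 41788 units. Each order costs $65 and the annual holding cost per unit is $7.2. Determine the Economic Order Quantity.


Formula: EOQ = sqrt(2 * D * S / H)
Numerator: 2 * 41788 * 65 = 5432440
2DS/H = 5432440 / 7.2 = 754505.6
EOQ = sqrt(754505.6) = 868.6 units

868.6 units


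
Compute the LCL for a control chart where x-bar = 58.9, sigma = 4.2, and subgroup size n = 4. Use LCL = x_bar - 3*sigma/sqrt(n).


LCL = 58.9 - 3 * 4.2 / sqrt(4)

52.6


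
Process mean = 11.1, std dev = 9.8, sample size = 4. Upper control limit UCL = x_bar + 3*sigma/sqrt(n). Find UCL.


UCL = 11.1 + 3 * 9.8 / sqrt(4)

25.8


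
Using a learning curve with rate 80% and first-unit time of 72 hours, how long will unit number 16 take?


Formula: T_n = T_1 * (learning_rate)^(log2(n)) where learning_rate = rate/100
Doublings = log2(16) = 4
T_n = 72 * 0.8^4
T_n = 72 * 0.4096 = 29.5 hours

29.5 hours


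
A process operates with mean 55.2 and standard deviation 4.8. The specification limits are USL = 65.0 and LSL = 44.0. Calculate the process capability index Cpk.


Cpu = (65.0 - 55.2) / (3 * 4.8) = 0.68
Cpl = (55.2 - 44.0) / (3 * 4.8) = 0.78
Cpk = min(0.68, 0.78) = 0.68

0.68


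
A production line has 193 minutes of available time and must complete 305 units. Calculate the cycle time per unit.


Formula: CT = Available Time / Number of Units
CT = 193 min / 305 units
CT = 0.63 min/unit

0.63 min/unit


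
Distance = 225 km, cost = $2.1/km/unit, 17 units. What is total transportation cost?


TC = dist * cost * units = 225 * 2.1 * 17 = $8032.50

$8032.50


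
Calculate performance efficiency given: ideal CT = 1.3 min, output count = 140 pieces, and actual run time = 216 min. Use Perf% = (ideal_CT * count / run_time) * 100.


Formula: Performance = (Ideal CT * Total Count) / Run Time * 100
Ideal output time = 1.3 * 140 = 182.0 min
Performance = 182.0 / 216 * 100 = 84.3%

84.3%


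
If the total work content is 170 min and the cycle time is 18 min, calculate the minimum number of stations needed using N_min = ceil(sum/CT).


Formula: N_min = ceil(Sum of Task Times / Cycle Time)
N_min = ceil(170 min / 18 min) = ceil(9.4444)
N_min = 10 stations

10


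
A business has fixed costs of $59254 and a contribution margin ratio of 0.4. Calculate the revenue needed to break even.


Formula: BER = Fixed Costs / Contribution Margin Ratio
BER = $59254 / 0.4
BER = $148135.00 (to the nearest cent)

$148135.00


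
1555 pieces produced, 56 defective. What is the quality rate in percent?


Formula: Quality Rate = Good Pieces / Total Pieces * 100
Good pieces = 1555 - 56 = 1499
QR = 1499 / 1555 * 100 = 96.4%

96.4%


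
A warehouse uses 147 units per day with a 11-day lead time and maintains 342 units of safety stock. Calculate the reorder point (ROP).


Formula: ROP = (Daily Demand * Lead Time) + Safety Stock
Demand during lead time = 147 * 11 = 1617 units
ROP = 1617 + 342 = 1959 units

1959 units


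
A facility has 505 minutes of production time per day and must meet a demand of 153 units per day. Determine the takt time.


Formula: Takt Time = Available Production Time / Customer Demand
Takt = 505 min/day / 153 units/day
Takt = 3.3 min/unit

3.3 min/unit
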